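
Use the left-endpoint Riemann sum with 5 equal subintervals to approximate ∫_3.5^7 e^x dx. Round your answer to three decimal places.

734.363

Δx = (7 − 3.5)/5 = 0.7.
Left endpoints: 3.5, 4.2, 4.9, 5.6, 6.3.
f(3.5) ≈ 33.115, f(4.2) ≈ 66.686, f(4.9) ≈ 134.290, f(5.6) ≈ 270.426, f(6.3) ≈ 544.572.
Sum = Δx · [f(3.5) + f(4.2) + f(4.9) + f(5.6) + f(6.3)].
Sum ≈ 734.363.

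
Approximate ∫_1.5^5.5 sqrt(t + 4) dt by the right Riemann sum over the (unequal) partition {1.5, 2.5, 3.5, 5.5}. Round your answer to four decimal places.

Subinterval widths: 1, 1, 2.
Right endpoints: 2.5, 3.5, 5.5.
f(2.5) ≈ 2.5495, f(3.5) ≈ 2.7386, f(5.5) ≈ 3.0822.
Sum = Σ Δt_i · f(t_i).
Sum ≈ 11.4525.

11.4525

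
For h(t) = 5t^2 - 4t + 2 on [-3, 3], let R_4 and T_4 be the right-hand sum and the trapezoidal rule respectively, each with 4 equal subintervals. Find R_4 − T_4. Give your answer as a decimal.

R_4 = 95.25.
T_4 = 113.25.
R_4 − T_4 = -18.

-18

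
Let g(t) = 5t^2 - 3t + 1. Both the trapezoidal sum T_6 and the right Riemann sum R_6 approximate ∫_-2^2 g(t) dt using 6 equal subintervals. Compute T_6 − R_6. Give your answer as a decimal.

4

T_6 ≈ 32.14815.
R_6 ≈ 28.14815.
T_6 − R_6 = 4.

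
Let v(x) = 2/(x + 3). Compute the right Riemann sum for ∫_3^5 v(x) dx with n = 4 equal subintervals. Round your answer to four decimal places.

Δx = (5 − 3)/4 = 0.5.
Right endpoints: 3.5, 4, 4.5, 5.
v(3.5) = 4/13, v(4) = 2/7, v(4.5) = 4/15, v(5) = 0.25.
Sum = Δx · [v(3.5) + v(4) + v(4.5) + v(5)].
Sum ≈ 0.5550.

0.5550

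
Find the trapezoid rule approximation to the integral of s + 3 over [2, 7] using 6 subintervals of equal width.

37.5

Δs = (7 − 2)/6 = 5/6.
f(2) = 5, f(17/6) = 35/6, f(11/3) = 20/3, f(4.5) = 7.5, f(16/3) = 25/3, f(37/6) = 55/6, f(7) = 10.
T_6 = (Δs/2)·[f(s_0) + 2f(s_1) + ... + 2f(s_{5}) + f(s_6)].
Sum = 37.5.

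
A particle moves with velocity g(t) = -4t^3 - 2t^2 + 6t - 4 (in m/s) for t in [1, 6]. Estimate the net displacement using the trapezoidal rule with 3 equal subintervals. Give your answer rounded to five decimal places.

Δt = (6 − 1)/3 = 5/3.
g(1) = -4, g(8/3) = -2108/27, g(13/3) = -9208/27, g(6) = -904.
T_3 = (Δt/2)·[g(t_0) + 2g(t_1) + 2g(t_2) + g(t_3)].
Sum ≈ -1455.18519.

-1455.18519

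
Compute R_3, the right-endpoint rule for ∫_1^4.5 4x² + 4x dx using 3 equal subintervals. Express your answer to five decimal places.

214.92593

Δx = (4.5 − 1)/3 = 7/6.
Right endpoints: 13/6, 10/3, 4.5.
f(13/6) = 247/9, f(10/3) = 520/9, f(4.5) = 99.
Sum = Δx · [f(13/6) + f(10/3) + f(4.5)].
Sum ≈ 214.92593.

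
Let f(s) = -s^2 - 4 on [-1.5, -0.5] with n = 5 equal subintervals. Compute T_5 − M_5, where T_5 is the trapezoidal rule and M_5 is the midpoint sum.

-0.01

T_5 = -5.09.
M_5 = -5.08.
T_5 − M_5 = -0.01.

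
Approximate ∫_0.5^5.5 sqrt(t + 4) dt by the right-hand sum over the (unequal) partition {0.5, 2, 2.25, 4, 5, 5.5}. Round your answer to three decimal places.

Subinterval widths: 1.5, 0.25, 1.75, 1, 0.5.
Right endpoints: 2, 2.25, 4, 5, 5.5.
f(2) ≈ 2.449, f(2.25) ≈ 2.500, f(4) ≈ 2.828, f(5) ≈ 3.000, f(5.5) ≈ 3.082.
Sum = Σ Δt_i · f(t_i).
Sum ≈ 13.790.

13.790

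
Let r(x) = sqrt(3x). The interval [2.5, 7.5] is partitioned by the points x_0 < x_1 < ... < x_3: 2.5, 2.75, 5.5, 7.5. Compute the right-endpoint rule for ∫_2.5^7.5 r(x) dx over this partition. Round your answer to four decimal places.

Subinterval widths: 0.25, 2.75, 2.
Right endpoints: 2.75, 5.5, 7.5.
r(2.75) ≈ 2.8723, r(5.5) ≈ 4.0620, r(7.5) ≈ 4.7434.
Sum = Σ Δx_i · r(x_i).
Sum ≈ 21.3755.

21.3755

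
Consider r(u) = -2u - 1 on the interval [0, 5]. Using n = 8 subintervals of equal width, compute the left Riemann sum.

Δu = (5 − 0)/8 = 0.625.
Left endpoints: 0, 0.625, 1.25, 1.875, 2.5, 3.125, 3.75, 4.375.
r(0) = -1, r(0.625) = -2.25, r(1.25) = -3.5, r(1.875) = -4.75, r(2.5) = -6, r(3.125) = -7.25, r(3.75) = -8.5, r(4.375) = -9.75.
Sum = Δu · [r(0) + r(0.625) + r(1.25) + ...].
Sum = -26.875.

-26.875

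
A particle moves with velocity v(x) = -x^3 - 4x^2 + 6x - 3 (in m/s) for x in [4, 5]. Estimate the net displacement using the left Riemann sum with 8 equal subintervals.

-143.94140625

Δx = (5 − 4)/8 = 0.125.
Left endpoints: 4, 4.125, 4.25, 4.375, 4.5, 4.625, 4.75, 4.875.
v(4) = -107, v(4.125) = -59649/512, v(4.25) = -126.515625, v(4.375) = -70171/512, v(4.5) = -148.125, v(4.625) = -81789/512, v(4.75) = -171.921875, v(4.875) = -94551/512.
Sum = Δx · [v(4) + v(4.125) + v(4.25) + ...].
Sum = -143.94140625.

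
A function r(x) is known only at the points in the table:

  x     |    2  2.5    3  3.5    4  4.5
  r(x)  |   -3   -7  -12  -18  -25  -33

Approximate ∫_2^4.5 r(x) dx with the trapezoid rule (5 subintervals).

Δx = 0.5.
T_5 = (0.5/2)·[(-3) + 2·(-7) + 2·(-12) + 2·(-18) + 2·(-25) + (-33)] = -40.

-40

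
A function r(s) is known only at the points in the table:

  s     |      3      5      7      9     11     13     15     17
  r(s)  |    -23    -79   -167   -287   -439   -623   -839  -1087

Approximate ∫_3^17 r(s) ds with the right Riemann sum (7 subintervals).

-7042

Δs = 2.
Sum = 2·[(-79) + (-167) + (-287) + (-439) + (-623) + (-839) + (-1087)] = -7042.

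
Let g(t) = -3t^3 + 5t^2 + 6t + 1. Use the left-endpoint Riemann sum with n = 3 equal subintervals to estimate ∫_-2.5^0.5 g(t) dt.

Δt = (0.5 − (-2.5))/3 = 1.
Left endpoints: -2.5, -1.5, -0.5.
g(-2.5) = 64.125, g(-1.5) = 13.375, g(-0.5) = -0.375.
Sum = Δt · [g(-2.5) + g(-1.5) + g(-0.5)].
Sum = 77.125.

77.125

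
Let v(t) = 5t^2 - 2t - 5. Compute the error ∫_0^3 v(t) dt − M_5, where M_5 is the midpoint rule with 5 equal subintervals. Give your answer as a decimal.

0.45

Exact integral: ∫_0^3 v(t) dt = 21.
M_5 = 20.55.
Error = 21 − 20.55 = 0.45.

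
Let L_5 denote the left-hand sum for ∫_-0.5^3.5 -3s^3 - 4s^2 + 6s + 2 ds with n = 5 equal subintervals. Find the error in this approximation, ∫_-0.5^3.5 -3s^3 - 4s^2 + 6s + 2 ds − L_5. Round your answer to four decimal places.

Exact integral: ∫_-0.5^3.5 f(s) ds ≈ -125.833333.
L_5 = -72.1.
Error ≈ -125.833333 − (-72.1) ≈ -53.7333.

-53.7333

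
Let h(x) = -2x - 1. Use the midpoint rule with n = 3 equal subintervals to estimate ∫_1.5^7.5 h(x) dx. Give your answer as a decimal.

Δx = (7.5 − 1.5)/3 = 2.
Midpoints: 2.5, 4.5, 6.5.
h(2.5) = -6, h(4.5) = -10, h(6.5) = -14.
Sum = Δx · [h(2.5) + h(4.5) + h(6.5)].
Sum = -60.

-60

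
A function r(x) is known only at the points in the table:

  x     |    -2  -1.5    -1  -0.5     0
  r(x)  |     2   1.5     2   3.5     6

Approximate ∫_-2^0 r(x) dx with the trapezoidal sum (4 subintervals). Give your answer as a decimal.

5.5

Δx = 0.5.
T_4 = (0.5/2)·[2 + 2·1.5 + 2·2 + 2·3.5 + 6] = 5.5.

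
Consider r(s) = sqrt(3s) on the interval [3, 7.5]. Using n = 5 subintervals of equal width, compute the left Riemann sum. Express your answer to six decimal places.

Δs = (7.5 − 3)/5 = 0.9.
Left endpoints: 3, 3.9, 4.8, 5.7, 6.6.
r(3) ≈ 3.000000, r(3.9) ≈ 3.420526, r(4.8) ≈ 3.794733, r(5.7) ≈ 4.135215, r(6.6) ≈ 4.449719.
Sum = Δs · [r(3) + r(3.9) + r(4.8) + r(5.7) + r(6.6)].
Sum ≈ 16.920174.

16.920174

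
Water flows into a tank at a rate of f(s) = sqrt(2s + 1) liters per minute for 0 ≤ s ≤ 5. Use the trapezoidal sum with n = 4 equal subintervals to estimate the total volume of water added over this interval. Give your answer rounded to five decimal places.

Δs = (5 − 0)/4 = 1.25.
f(0) ≈ 1.00000, f(1.25) ≈ 1.87083, f(2.5) ≈ 2.44949, f(3.75) ≈ 2.91548, f(5) ≈ 3.31662.
T_4 = (Δs/2)·[f(s_0) + 2f(s_1) + 2f(s_2) + 2f(s_3) + f(s_4)].
Sum ≈ 11.74263.

11.74263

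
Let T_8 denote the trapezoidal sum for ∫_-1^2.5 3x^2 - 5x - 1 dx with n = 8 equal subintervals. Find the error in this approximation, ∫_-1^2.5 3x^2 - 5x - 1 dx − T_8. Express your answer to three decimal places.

Exact integral: ∫_-1^2.5 f(x) dx = 0.
T_8 ≈ 0.33496.
Error ≈ 0 − 0.33496 ≈ -0.335.

-0.335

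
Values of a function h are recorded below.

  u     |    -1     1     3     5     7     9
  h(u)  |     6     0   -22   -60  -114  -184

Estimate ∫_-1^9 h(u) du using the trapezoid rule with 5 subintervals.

Δu = 2.
T_5 = (2/2)·[6 + 2·0 + 2·(-22) + 2·(-60) + 2·(-114) + (-184)] = -570.

-570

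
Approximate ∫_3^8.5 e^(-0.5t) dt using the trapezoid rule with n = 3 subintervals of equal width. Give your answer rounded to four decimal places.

0.4466

Δt = (8.5 − 3)/3 = 11/6.
f(3) ≈ 0.2231, f(29/6) ≈ 0.0892, f(20/3) ≈ 0.0357, f(8.5) ≈ 0.0143.
T_3 = (Δt/2)·[f(t_0) + 2f(t_1) + 2f(t_2) + f(t_3)].
Sum ≈ 0.4466.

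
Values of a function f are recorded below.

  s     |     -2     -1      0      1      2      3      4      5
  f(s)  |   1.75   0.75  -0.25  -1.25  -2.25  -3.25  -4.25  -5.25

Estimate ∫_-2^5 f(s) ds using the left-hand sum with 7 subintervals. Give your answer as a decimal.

Δs = 1.
Sum = 1·[1.75 + 0.75 + (-0.25) + (-1.25) + (-2.25) + (-3.25) + (-4.25)] = -8.75.

-8.75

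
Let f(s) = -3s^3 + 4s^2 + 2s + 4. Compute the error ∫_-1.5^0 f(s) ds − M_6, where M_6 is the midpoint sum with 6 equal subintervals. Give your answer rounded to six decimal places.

Exact integral: ∫_-1.5^0 f(s) ds = 12.046875.
M_6 ≈ 11.96289062.
Error ≈ 12.046875 − 11.96289062 ≈ 0.083984.

0.083984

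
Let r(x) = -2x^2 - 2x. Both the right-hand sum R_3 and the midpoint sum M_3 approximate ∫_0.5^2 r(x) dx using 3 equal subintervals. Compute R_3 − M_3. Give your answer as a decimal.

-2.8125

R_3 = -11.75.
M_3 = -8.9375.
R_3 − M_3 = -2.8125.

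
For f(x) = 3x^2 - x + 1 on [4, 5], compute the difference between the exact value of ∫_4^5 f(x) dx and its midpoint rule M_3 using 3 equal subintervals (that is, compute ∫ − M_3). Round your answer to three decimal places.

Exact integral: ∫_4^5 f(x) dx = 57.5.
M_3 ≈ 57.47222.
Error ≈ 57.5 − 57.47222 ≈ 0.028.

0.028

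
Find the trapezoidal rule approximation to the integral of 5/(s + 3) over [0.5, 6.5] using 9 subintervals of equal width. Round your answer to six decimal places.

Δs = (6.5 − 0.5)/9 = 2/3.
f(0.5) = 10/7, f(7/6) = 1.2, f(11/6) = 30/29, f(2.5) = 10/11, f(19/6) = 30/37, f(23/6) = 30/41, f(4.5) = 2/3, f(31/6) = 30/49, f(35/6) = 30/53, f(6.5) = 10/19.
T_9 = (Δs/2)·[f(s_0) + 2f(s_1) + ... + 2f(s_{8}) + f(s_9)].
Sum ≈ 5.005656.

5.005656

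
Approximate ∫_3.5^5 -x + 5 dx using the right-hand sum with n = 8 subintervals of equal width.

0.984375

Δx = (5 − 3.5)/8 = 0.1875.
Right endpoints: 3.6875, 3.875, 4.0625, 4.25, 4.4375, 4.625, 4.8125, 5.
f(3.6875) = 1.3125, f(3.875) = 1.125, f(4.0625) = 0.9375, f(4.25) = 0.75, f(4.4375) = 0.5625, f(4.625) = 0.375, f(4.8125) = 0.1875, f(5) = 0.
Sum = Δx · [f(3.6875) + f(3.875) + f(4.0625) + ...].
Sum = 0.984375.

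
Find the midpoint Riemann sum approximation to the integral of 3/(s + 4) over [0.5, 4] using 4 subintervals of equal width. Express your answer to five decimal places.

1.72289

Δs = (4 − 0.5)/4 = 0.875.
Midpoints: 0.9375, 1.8125, 2.6875, 3.5625.
f(0.9375) = 48/79, f(1.8125) = 16/31, f(2.6875) = 48/107, f(3.5625) = 48/121.
Sum = Δs · [f(0.9375) + f(1.8125) + f(2.6875) + f(3.5625)].
Sum ≈ 1.72289.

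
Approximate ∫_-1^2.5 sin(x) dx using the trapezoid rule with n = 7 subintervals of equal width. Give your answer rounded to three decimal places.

1.313

Δx = (2.5 − (-1))/7 = 0.5.
f(-1) ≈ -0.841, f(-0.5) ≈ -0.479, f(0) ≈ 0.000, f(0.5) ≈ 0.479, f(1) ≈ 0.841, f(1.5) ≈ 0.997, f(2) ≈ 0.909, f(2.5) ≈ 0.598.
T_7 = (Δx/2)·[f(x_0) + 2f(x_1) + ... + 2f(x_{6}) + f(x_7)].
Sum ≈ 1.313.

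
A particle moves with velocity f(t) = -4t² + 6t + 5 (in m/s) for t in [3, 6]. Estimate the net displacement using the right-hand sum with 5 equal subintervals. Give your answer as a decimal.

Δt = (6 − 3)/5 = 0.6.
Right endpoints: 3.6, 4.2, 4.8, 5.4, 6.
f(3.6) = -25.24, f(4.2) = -40.36, f(4.8) = -58.36, f(5.4) = -79.24, f(6) = -103.
Sum = Δt · [f(3.6) + f(4.2) + f(4.8) + f(5.4) + f(6)].
Sum = -183.72.

-183.72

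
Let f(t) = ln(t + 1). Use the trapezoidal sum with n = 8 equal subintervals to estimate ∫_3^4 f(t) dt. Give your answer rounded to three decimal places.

Δt = (4 − 3)/8 = 0.125.
f(3) ≈ 1.386, f(3.125) ≈ 1.417, f(3.25) ≈ 1.447, f(3.375) ≈ 1.476, f(3.5) ≈ 1.504, f(3.625) ≈ 1.531, f(3.75) ≈ 1.558, f(3.875) ≈ 1.584, f(4) ≈ 1.609.
T_8 = (Δt/2)·[f(t_0) + 2f(t_1) + ... + 2f(t_{7}) + f(t_8)].
Sum ≈ 1.502.

1.502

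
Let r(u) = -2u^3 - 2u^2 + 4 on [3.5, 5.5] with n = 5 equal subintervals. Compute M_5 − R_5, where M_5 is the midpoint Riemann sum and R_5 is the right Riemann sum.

58.92

M_5 = -456.06.
R_5 = -514.98.
M_5 − R_5 = 58.92.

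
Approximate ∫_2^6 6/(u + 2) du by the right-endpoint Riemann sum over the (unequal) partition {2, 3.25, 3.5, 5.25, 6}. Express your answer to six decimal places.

Subinterval widths: 1.25, 0.25, 1.75, 0.75.
Right endpoints: 3.25, 3.5, 5.25, 6.
f(3.25) = 8/7, f(3.5) = 12/11, f(5.25) = 24/29, f(6) = 0.75.
Sum = Σ Δu_i · f(u_i).
Sum ≈ 3.712075.

3.712075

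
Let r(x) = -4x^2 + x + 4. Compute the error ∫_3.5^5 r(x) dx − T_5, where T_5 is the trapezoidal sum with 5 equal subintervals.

Exact integral: ∫_3.5^5 r(x) dx = -97.125.
T_5 = -97.215.
Error = -97.125 − (-97.215) = 0.09.

0.09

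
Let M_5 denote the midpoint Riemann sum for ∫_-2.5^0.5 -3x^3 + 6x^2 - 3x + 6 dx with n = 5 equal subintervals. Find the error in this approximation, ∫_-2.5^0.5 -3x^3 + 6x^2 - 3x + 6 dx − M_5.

Exact integral: ∫_-2.5^0.5 f(x) dx = 87.75.
M_5 = 86.4.
Error = 87.75 − 86.4 = 1.35.

1.35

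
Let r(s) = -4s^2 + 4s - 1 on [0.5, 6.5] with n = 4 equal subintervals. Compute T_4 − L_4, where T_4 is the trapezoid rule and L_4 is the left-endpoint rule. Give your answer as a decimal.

T_4 = -297.
L_4 = -189.
T_4 − L_4 = -108.

-108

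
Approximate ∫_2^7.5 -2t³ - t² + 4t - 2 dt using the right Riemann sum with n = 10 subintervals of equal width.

Δt = (7.5 − 2)/10 = 0.55.
Right endpoints: 2.55, 3.1, 3.65, 4.2, 4.75, 5.3, 5.85, 6.4, 6.95, 7.5.
f(2.55) = -31.46525, f(3.1) = -58.792, f(3.65) = -97.97675, f(4.2) = -151.016, f(4.75) = -219.90625, f(5.3) = -306.644, f(5.85) = -413.22575, f(6.4) = -541.648, f(6.95) = -693.90725, f(7.5) = -872.
Sum = Δt · [f(2.55) + f(3.1) + f(3.65) + ...].
Sum = -1862.6196875.

-1862.6196875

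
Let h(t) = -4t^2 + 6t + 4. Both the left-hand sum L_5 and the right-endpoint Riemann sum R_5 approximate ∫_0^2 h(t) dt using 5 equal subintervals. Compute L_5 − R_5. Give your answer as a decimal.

L_5 = 9.92.
R_5 = 8.32.
L_5 − R_5 = 1.6.

1.6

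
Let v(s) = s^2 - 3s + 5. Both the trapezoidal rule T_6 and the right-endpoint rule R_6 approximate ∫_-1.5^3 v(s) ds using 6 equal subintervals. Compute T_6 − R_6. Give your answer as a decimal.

2.53125

T_6 = 22.921875.
R_6 = 20.390625.
T_6 − R_6 = 2.53125.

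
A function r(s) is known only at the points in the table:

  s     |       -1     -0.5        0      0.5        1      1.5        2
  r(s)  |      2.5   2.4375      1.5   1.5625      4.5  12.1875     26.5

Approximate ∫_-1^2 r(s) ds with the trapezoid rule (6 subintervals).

18.34375

Δs = 0.5.
T_6 = (0.5/2)·[2.5 + 2·2.4375 + 2·1.5 + 2·1.5625 + 2·4.5 + 2·12.1875 + 26.5] = 18.34375.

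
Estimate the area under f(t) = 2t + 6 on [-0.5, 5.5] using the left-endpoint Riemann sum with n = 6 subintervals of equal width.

Δt = (5.5 − (-0.5))/6 = 1.
Left endpoints: -0.5, 0.5, 1.5, 2.5, 3.5, 4.5.
f(-0.5) = 5, f(0.5) = 7, f(1.5) = 9, f(2.5) = 11, f(3.5) = 13, f(4.5) = 15.
Sum = Δt · [f(-0.5) + f(0.5) + f(1.5) + ...].
Sum = 60.

60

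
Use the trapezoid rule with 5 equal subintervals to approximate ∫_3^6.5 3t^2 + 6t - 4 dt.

Δt = (6.5 − 3)/5 = 0.7.
f(3) = 41, f(3.7) = 59.27, f(4.4) = 80.48, f(5.1) = 104.63, f(5.8) = 131.72, f(6.5) = 161.75.
T_5 = (Δt/2)·[f(t_0) + 2f(t_1) + ... + 2f(t_{4}) + f(t_5)].
Sum = 334.2325.

334.2325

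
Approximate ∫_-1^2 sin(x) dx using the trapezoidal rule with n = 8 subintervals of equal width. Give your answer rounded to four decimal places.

Δx = (2 − (-1))/8 = 0.375.
f(-1) ≈ -0.8415, f(-0.625) ≈ -0.5851, f(-0.25) ≈ -0.2474, f(0.125) ≈ 0.1247, f(0.5) ≈ 0.4794, f(0.875) ≈ 0.7675, f(1.25) ≈ 0.9490, f(1.625) ≈ 0.9985, f(2) ≈ 0.9093.
T_8 = (Δx/2)·[f(x_0) + 2f(x_1) + ... + 2f(x_{7}) + f(x_8)].
Sum ≈ 0.9452.

0.9452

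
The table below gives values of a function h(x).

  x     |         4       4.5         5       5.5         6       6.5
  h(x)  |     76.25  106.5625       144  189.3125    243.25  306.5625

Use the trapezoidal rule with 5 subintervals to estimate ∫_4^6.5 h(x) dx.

Δx = 0.5.
T_5 = (0.5/2)·[76.25 + 2·106.5625 + 2·144 + 2·189.3125 + 2·243.25 + 306.5625] = 437.265625.

437.265625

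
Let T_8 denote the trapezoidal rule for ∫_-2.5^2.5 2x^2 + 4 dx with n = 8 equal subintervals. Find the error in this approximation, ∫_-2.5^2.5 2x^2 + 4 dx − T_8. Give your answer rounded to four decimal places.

-0.6510

Exact integral: ∫_-2.5^2.5 f(x) dx ≈ 40.833333.
T_8 = 41.484375.
Error ≈ 40.833333 − 41.484375 ≈ -0.6510.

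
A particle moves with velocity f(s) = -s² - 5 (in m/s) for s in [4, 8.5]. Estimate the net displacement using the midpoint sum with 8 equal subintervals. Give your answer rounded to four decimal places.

Δs = (8.5 − 4)/8 = 0.5625.
Midpoints: 4.28125, 4.84375, 5.40625, 5.96875, 6.53125, 7.09375, 7.65625, 8.21875.
f(4.28125) = -23889/1024, f(4.84375) = -29145/1024, f(5.40625) = -35049/1024, f(5.96875) = -41601/1024, f(6.53125) = -48801/1024, f(7.09375) = -56649/1024, f(7.65625) = -65145/1024, f(8.21875) = -74289/1024.
Sum = Δs · [f(4.28125) + f(4.84375) + f(5.40625) + ...].
Sum ≈ -205.7563.

-205.7563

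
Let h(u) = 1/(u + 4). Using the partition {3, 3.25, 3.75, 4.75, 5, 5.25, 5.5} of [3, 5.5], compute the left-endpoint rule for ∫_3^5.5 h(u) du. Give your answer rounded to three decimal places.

0.317

Subinterval widths: 0.25, 0.5, 1, 0.25, 0.25, 0.25.
Left endpoints: 3, 3.25, 3.75, 4.75, 5, 5.25.
h(3) = 1/7, h(3.25) = 4/29, h(3.75) = 4/31, h(4.75) = 4/35, h(5) = 1/9, h(5.25) = 4/37.
Sum = Σ Δu_i · h(u_i).
Sum ≈ 0.317.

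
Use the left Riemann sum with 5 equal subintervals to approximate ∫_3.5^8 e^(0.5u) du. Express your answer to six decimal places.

77.350431

Δu = (8 − 3.5)/5 = 0.9.
Left endpoints: 3.5, 4.4, 5.3, 6.2, 7.1.
f(3.5) ≈ 5.754603, f(4.4) ≈ 9.025013, f(5.3) ≈ 14.154039, f(6.2) ≈ 22.197951, f(7.1) ≈ 34.813317.
Sum = Δu · [f(3.5) + f(4.4) + f(5.3) + f(6.2) + f(7.1)].
Sum ≈ 77.350431.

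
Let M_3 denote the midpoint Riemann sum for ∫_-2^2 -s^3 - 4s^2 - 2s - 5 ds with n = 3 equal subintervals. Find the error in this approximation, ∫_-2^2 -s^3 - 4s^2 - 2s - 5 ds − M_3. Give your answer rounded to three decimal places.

-2.370

Exact integral: ∫_-2^2 f(s) ds ≈ -41.33333.
M_3 ≈ -38.96296.
Error ≈ -41.33333 − (-38.96296) ≈ -2.370.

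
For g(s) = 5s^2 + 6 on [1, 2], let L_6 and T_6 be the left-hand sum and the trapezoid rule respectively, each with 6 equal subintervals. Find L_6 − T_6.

-1.25

L_6 ≈ 16.4398148.
T_6 ≈ 17.6898148.
L_6 − T_6 = -1.25.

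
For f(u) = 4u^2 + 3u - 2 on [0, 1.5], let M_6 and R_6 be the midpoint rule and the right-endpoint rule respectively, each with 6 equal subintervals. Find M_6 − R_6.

-1.78125

M_6 = 4.84375.
R_6 = 6.625.
M_6 − R_6 = -1.78125.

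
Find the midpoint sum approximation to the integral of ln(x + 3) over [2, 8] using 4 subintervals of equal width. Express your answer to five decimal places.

Δx = (8 − 2)/4 = 1.5.
Midpoints: 2.75, 4.25, 5.75, 7.25.
f(2.75) ≈ 1.74920, f(4.25) ≈ 1.98100, f(5.75) ≈ 2.16905, f(7.25) ≈ 2.32728.
Sum = Δx · [f(2.75) + f(4.25) + f(5.75) + f(7.25)].
Sum ≈ 12.33980.

12.33980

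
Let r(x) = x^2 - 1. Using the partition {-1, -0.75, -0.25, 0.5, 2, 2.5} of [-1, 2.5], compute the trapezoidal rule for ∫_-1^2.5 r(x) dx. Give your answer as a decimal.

Subinterval widths: 0.25, 0.5, 0.75, 1.5, 0.5.
r(-1) = 0, r(-0.75) = -0.4375, r(-0.25) = -0.9375, r(0.5) = -0.75, r(2) = 3, r(2.5) = 5.25.
On each subinterval the trapezoid contributes (Δx_i/2)·[r(x_{i-1}) + r(x_i)].
Sum = 2.71875.

2.71875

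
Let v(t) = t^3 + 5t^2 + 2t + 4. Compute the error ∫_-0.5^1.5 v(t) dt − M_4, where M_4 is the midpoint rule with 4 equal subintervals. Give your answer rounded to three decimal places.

0.271

Exact integral: ∫_-0.5^1.5 v(t) dt ≈ 17.08333.
M_4 = 16.8125.
Error ≈ 17.08333 − 16.8125 ≈ 0.271.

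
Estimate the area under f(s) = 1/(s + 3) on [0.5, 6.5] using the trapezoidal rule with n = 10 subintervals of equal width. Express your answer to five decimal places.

Δs = (6.5 − 0.5)/10 = 0.6.
f(0.5) = 2/7, f(1.1) = 10/41, f(1.7) = 10/47, f(2.3) = 10/53, f(2.9) = 10/59, f(3.5) = 2/13, f(4.1) = 10/71, f(4.7) = 10/77, f(5.3) = 10/83, f(5.9) = 10/89, f(6.5) = 2/19.
T_10 = (Δs/2)·[f(s_0) + 2f(s_1) + ... + 2f(s_{9}) + f(s_10)].
Sum ≈ 1.00064.

1.00064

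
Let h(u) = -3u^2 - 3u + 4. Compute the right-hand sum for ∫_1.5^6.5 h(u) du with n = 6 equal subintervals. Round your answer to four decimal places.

Δu = (6.5 − 1.5)/6 = 5/6.
Right endpoints: 7/3, 19/6, 4, 29/6, 17/3, 6.5.
h(7/3) = -58/3, h(19/6) = -427/12, h(4) = -56, h(29/6) = -967/12, h(17/3) = -328/3, h(6.5) = -142.25.
Sum = Δu · [h(7/3) + h(19/6) + h(4) + ...].
Sum ≈ -369.2361.

-369.2361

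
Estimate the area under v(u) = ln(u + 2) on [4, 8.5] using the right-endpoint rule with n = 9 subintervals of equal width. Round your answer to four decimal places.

9.5773

Δu = (8.5 − 4)/9 = 0.5.
Right endpoints: 4.5, 5, 5.5, 6, 6.5, 7, 7.5, 8, 8.5.
v(4.5) ≈ 1.8718, v(5) ≈ 1.9459, v(5.5) ≈ 2.0149, v(6) ≈ 2.0794, v(6.5) ≈ 2.1401, v(7) ≈ 2.1972, v(7.5) ≈ 2.2513, v(8) ≈ 2.3026, v(8.5) ≈ 2.3514.
Sum = Δu · [v(4.5) + v(5) + v(5.5) + ...].
Sum ≈ 9.5773.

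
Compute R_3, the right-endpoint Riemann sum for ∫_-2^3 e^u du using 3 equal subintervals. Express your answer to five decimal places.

40.99289

Δu = (3 − (-2))/3 = 5/3.
Right endpoints: -1/3, 4/3, 3.
f(-1/3) ≈ 0.71653, f(4/3) ≈ 3.79367, f(3) ≈ 20.08554.
Sum = Δu · [f(-1/3) + f(4/3) + f(3)].
Sum ≈ 40.99289.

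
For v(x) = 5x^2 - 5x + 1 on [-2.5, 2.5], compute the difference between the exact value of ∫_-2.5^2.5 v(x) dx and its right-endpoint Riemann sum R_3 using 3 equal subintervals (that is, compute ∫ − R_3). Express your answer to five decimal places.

9.25926

Exact integral: ∫_-2.5^2.5 v(x) dx ≈ 57.0833333.
R_3 ≈ 47.8240741.
Error ≈ 57.0833333 − 47.8240741 ≈ 9.25926.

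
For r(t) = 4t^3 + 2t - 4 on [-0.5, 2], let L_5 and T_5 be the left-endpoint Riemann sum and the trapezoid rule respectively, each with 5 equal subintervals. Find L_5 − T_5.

-9.375

L_5 = 1.25.
T_5 = 10.625.
L_5 − T_5 = -9.375.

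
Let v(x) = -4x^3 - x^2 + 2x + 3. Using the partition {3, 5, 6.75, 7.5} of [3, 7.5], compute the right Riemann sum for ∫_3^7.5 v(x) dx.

Subinterval widths: 2, 1.75, 0.75.
Right endpoints: 5, 6.75, 7.5.
v(5) = -512, v(6.75) = -1259.25, v(7.5) = -1725.75.
Sum = Σ Δx_i · v(x_i).
Sum = -4522.

-4522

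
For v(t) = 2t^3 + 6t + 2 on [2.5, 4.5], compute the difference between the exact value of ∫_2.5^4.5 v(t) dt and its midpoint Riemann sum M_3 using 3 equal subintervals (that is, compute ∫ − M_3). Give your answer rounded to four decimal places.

1.5556

Exact integral: ∫_2.5^4.5 v(t) dt = 231.5.
M_3 ≈ 229.944444.
Error ≈ 231.5 − 229.944444 ≈ 1.5556.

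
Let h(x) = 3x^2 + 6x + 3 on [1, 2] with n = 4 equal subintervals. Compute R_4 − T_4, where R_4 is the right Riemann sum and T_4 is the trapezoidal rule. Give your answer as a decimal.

R_4 = 20.90625.
T_4 = 19.03125.
R_4 − T_4 = 1.875.

1.875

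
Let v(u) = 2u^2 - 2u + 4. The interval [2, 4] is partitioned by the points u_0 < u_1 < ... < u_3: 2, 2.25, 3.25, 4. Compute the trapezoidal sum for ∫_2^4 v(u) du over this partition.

33.8125

Subinterval widths: 0.25, 1, 0.75.
v(2) = 8, v(2.25) = 9.625, v(3.25) = 18.625, v(4) = 28.
On each subinterval the trapezoid contributes (Δu_i/2)·[v(u_{i-1}) + v(u_i)].
Sum = 33.8125.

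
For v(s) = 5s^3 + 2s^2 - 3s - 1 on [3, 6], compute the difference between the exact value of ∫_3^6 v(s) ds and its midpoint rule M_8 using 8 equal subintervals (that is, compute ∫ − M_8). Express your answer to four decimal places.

2.4434

Exact integral: ∫_3^6 v(s) ds = 1601.25.
M_8 ≈ 1598.806641.
Error ≈ 1601.25 − 1598.806641 ≈ 2.4434.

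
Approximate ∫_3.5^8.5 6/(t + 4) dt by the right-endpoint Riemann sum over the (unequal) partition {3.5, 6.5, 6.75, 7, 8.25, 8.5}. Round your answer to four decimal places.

Subinterval widths: 3, 0.25, 0.25, 1.25, 0.25.
Right endpoints: 6.5, 6.75, 7, 8.25, 8.5.
f(6.5) = 4/7, f(6.75) = 24/43, f(7) = 6/11, f(8.25) = 24/49, f(8.5) = 0.48.
Sum = Σ Δt_i · f(t_i).
Sum ≈ 2.7224.

2.7224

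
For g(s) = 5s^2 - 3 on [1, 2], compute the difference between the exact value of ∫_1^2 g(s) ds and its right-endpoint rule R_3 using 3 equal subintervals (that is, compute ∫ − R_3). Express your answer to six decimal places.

-2.592593

Exact integral: ∫_1^2 g(s) ds ≈ 8.66666667.
R_3 ≈ 11.25925926.
Error ≈ 8.66666667 − 11.25925926 ≈ -2.592593.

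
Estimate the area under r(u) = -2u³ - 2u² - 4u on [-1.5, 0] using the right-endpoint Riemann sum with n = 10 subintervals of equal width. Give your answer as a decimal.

Δu = (0 − (-1.5))/10 = 0.15.
Right endpoints: -1.35, -1.2, -1.05, -0.9, -0.75, -0.6, -0.45, -0.3, -0.15, 0.
r(-1.35) = 6.67575, r(-1.2) = 5.376, r(-1.05) = 4.31025, r(-0.9) = 3.438, r(-0.75) = 2.71875, r(-0.6) = 2.112, r(-0.45) = 1.57725, r(-0.3) = 1.074, r(-0.15) = 0.56175, r(0) = 0.
Sum = Δu · [r(-1.35) + r(-1.2) + r(-1.05) + ...].
Sum = 4.1765625.

4.1765625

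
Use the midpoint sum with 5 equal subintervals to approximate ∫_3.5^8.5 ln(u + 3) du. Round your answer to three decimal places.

Δu = (8.5 − 3.5)/5 = 1.
Midpoints: 4, 5, 6, 7, 8.
f(4) ≈ 1.946, f(5) ≈ 2.079, f(6) ≈ 2.197, f(7) ≈ 2.303, f(8) ≈ 2.398.
Sum = Δu · [f(4) + f(5) + f(6) + f(7) + f(8)].
Sum ≈ 10.923.

10.923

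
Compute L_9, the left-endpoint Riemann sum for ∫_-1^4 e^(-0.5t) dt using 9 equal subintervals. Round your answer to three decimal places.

Δt = (4 − (-1))/9 = 5/9.
Left endpoints: -1, -4/9, 1/9, 2/3, 11/9, 16/9, 7/3, 26/9, 31/9.
f(-1) ≈ 1.649, f(-4/9) ≈ 1.249, f(1/9) ≈ 0.946, f(2/3) ≈ 0.717, f(11/9) ≈ 0.543, f(16/9) ≈ 0.411, f(7/3) ≈ 0.311, f(26/9) ≈ 0.236, f(31/9) ≈ 0.179.
Sum = Δt · [f(-1) + f(-4/9) + f(1/9) + ...].
Sum ≈ 3.467.

3.467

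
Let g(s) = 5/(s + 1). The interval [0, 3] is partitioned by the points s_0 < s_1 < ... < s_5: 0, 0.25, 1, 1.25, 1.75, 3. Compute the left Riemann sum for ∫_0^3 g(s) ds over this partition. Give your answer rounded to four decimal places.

8.2588

Subinterval widths: 0.25, 0.75, 0.25, 0.5, 1.25.
Left endpoints: 0, 0.25, 1, 1.25, 1.75.
g(0) = 5, g(0.25) = 4, g(1) = 2.5, g(1.25) = 20/9, g(1.75) = 20/11.
Sum = Σ Δs_i · g(s_i).
Sum ≈ 8.2588.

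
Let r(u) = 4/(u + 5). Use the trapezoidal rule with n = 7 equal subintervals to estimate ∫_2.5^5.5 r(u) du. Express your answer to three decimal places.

1.346

Δu = (5.5 − 2.5)/7 = 3/7.
r(2.5) = 8/15, r(41/14) = 56/111, r(47/14) = 56/117, r(53/14) = 56/123, r(59/14) = 56/129, r(65/14) = 56/135, r(71/14) = 56/141, r(5.5) = 8/21.
T_7 = (Δu/2)·[r(u_0) + 2r(u_1) + ... + 2r(u_{6}) + r(u_7)].
Sum ≈ 1.346.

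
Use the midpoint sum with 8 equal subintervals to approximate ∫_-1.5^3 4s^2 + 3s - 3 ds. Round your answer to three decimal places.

36.650

Δs = (3 − (-1.5))/8 = 0.5625.
Midpoints: -1.21875, -0.65625, -0.09375, 0.46875, 1.03125, 1.59375, 2.15625, 2.71875.
f(-1.21875) = -0.71484375, f(-0.65625) = -3.24609375, f(-0.09375) = -3.24609375, f(0.46875) = -0.71484375, f(1.03125) = 4.34765625, f(1.59375) = 11.94140625, f(2.15625) = 22.06640625, f(2.71875) = 34.72265625.
Sum = Δs · [f(-1.21875) + f(-0.65625) + f(-0.09375) + ...].
Sum ≈ 36.650.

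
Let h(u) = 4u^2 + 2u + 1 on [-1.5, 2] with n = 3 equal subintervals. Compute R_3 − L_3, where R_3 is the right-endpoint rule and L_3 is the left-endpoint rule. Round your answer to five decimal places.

R_3 ≈ 31.7592593.
L_3 ≈ 15.4259259.
R_3 − L_3 ≈ 16.33333.

16.33333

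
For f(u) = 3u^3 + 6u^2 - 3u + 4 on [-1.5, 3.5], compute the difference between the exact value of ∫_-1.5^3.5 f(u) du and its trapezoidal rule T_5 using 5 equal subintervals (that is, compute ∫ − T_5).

-12.5

Exact integral: ∫_-1.5^3.5 f(u) du = 206.25.
T_5 = 218.75.
Error = 206.25 − 218.75 = -12.5.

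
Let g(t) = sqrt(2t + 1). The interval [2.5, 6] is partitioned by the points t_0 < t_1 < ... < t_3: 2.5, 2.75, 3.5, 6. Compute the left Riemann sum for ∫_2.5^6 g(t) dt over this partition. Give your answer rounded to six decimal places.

9.595573

Subinterval widths: 0.25, 0.75, 2.5.
Left endpoints: 2.5, 2.75, 3.5.
g(2.5) ≈ 2.449490, g(2.75) ≈ 2.549510, g(3.5) ≈ 2.828427.
Sum = Σ Δt_i · g(t_i).
Sum ≈ 9.595573.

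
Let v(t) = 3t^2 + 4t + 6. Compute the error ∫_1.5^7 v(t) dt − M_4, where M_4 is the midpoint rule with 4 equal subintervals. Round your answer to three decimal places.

2.600

Exact integral: ∫_1.5^7 v(t) dt = 466.125.
M_4 ≈ 463.52539.
Error ≈ 466.125 − 463.52539 ≈ 2.600.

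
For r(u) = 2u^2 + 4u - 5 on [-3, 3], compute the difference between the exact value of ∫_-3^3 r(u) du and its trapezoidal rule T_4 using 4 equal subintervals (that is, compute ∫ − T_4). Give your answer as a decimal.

Exact integral: ∫_-3^3 r(u) du = 6.
T_4 = 10.5.
Error = 6 − 10.5 = -4.5.

-4.5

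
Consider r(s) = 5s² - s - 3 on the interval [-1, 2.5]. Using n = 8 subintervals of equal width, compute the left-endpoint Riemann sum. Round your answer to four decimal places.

Δs = (2.5 − (-1))/8 = 0.4375.
Left endpoints: -1, -0.5625, -0.125, 0.3125, 0.75, 1.1875, 1.625, 2.0625.
r(-1) = 3, r(-0.5625) = -0.85546875, r(-0.125) = -2.796875, r(0.3125) = -2.82421875, r(0.75) = -0.9375, r(1.1875) = 2.86328125, r(1.625) = 8.578125, r(2.0625) = 16.20703125.
Sum = Δs · [r(-1) + r(-0.5625) + r(-0.125) + ...].
Sum ≈ 10.1650.

10.1650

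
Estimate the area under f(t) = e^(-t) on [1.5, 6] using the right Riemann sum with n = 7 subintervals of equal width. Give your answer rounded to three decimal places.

Δt = (6 − 1.5)/7 = 9/14.
Right endpoints: 15/7, 39/14, 24/7, 57/14, 33/7, 75/14, 6.
f(15/7) ≈ 0.117, f(39/14) ≈ 0.062, f(24/7) ≈ 0.032, f(57/14) ≈ 0.017, f(33/7) ≈ 0.009, f(75/14) ≈ 0.005, f(6) ≈ 0.002.
Sum = Δt · [f(15/7) + f(39/14) + f(24/7) + ...].
Sum ≈ 0.157.

0.157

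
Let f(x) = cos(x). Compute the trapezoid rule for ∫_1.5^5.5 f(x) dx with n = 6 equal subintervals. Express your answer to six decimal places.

Δx = (5.5 − 1.5)/6 = 2/3.
f(1.5) ≈ 0.070737, f(13/6) ≈ -0.561229, f(17/6) ≈ -0.952863, f(3.5) ≈ -0.936457, f(25/6) ≈ -0.519036, f(29/6) ≈ 0.120650, f(5.5) ≈ 0.708670.
T_6 = (Δx/2)·[f(x_0) + 2f(x_1) + ... + 2f(x_{5}) + f(x_6)].
Sum ≈ -1.639488.

-1.639488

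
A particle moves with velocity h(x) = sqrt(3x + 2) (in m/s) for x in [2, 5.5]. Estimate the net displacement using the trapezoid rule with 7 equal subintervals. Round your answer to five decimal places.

12.65046

Δx = (5.5 − 2)/7 = 0.5.
h(2) ≈ 2.82843, h(2.5) ≈ 3.08221, h(3) ≈ 3.31662, h(3.5) ≈ 3.53553, h(4) ≈ 3.74166, h(4.5) ≈ 3.93700, h(5) ≈ 4.12311, h(5.5) ≈ 4.30116.
T_7 = (Δx/2)·[h(x_0) + 2h(x_1) + ... + 2h(x_{6}) + h(x_7)].
Sum ≈ 12.65046.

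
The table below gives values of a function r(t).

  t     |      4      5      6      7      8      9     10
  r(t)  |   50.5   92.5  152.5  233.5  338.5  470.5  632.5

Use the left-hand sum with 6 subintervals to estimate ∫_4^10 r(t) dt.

1338

Δt = 1.
Sum = 1·[50.5 + 92.5 + 152.5 + 233.5 + 338.5 + 470.5] = 1338.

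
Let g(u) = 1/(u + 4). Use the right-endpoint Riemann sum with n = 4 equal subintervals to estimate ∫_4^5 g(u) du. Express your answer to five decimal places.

Δu = (5 − 4)/4 = 0.25.
Right endpoints: 4.25, 4.5, 4.75, 5.
g(4.25) = 4/33, g(4.5) = 2/17, g(4.75) = 4/35, g(5) = 1/9.
Sum = Δu · [g(4.25) + g(4.5) + g(4.75) + g(5)].
Sum ≈ 0.11606.

0.11606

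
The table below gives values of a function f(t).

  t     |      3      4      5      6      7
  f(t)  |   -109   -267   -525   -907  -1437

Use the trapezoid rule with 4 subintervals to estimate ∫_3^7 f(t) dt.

-2472

Δt = 1.
T_4 = (1/2)·[(-109) + 2·(-267) + 2·(-525) + 2·(-907) + (-1437)] = -2472.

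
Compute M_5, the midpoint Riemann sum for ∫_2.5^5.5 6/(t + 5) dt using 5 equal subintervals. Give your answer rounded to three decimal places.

Δt = (5.5 − 2.5)/5 = 0.6.
Midpoints: 2.8, 3.4, 4, 4.6, 5.2.
f(2.8) = 10/13, f(3.4) = 5/7, f(4) = 2/3, f(4.6) = 0.625, f(5.2) = 10/17.
Sum = Δt · [f(2.8) + f(3.4) + f(4) + f(4.6) + f(5.2)].
Sum ≈ 2.018.

2.018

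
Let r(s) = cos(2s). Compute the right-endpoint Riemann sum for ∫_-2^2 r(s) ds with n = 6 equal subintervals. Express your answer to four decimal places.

-0.6412

Δs = (2 − (-2))/6 = 2/3.
Right endpoints: -4/3, -2/3, 0, 2/3, 4/3, 2.
r(-4/3) ≈ -0.8893, r(-2/3) ≈ 0.2352, r(0) ≈ 1.0000, r(2/3) ≈ 0.2352, r(4/3) ≈ -0.8893, r(2) ≈ -0.6536.
Sum = Δs · [r(-4/3) + r(-2/3) + r(0) + ...].
Sum ≈ -0.6412.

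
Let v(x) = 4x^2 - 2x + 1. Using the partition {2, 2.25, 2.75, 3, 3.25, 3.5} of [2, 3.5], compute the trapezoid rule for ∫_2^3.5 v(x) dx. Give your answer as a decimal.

39.875

Subinterval widths: 0.25, 0.5, 0.25, 0.25, 0.25.
v(2) = 13, v(2.25) = 16.75, v(2.75) = 25.75, v(3) = 31, v(3.25) = 36.75, v(3.5) = 43.
On each subinterval the trapezoid contributes (Δx_i/2)·[v(x_{i-1}) + v(x_i)].
Sum = 39.875.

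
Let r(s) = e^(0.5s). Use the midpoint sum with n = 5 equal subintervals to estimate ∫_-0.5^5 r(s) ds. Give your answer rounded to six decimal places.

Δs = (5 − (-0.5))/5 = 1.1.
Midpoints: 0.05, 1.15, 2.25, 3.35, 4.45.
r(0.05) ≈ 1.025315, r(1.15) ≈ 1.777131, r(2.25) ≈ 3.080217, r(3.35) ≈ 5.338795, r(4.45) ≈ 9.253483.
Sum = Δs · [r(0.05) + r(1.15) + r(2.25) + r(3.35) + r(4.45)].
Sum ≈ 22.522434.

22.522434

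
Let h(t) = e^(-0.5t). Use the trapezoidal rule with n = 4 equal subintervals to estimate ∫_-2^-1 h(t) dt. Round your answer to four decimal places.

2.1419

Δt = (-1 − (-2))/4 = 0.25.
h(-2) ≈ 2.7183, h(-1.75) ≈ 2.3989, h(-1.5) ≈ 2.1170, h(-1.25) ≈ 1.8682, h(-1) ≈ 1.6487.
T_4 = (Δt/2)·[h(t_0) + 2h(t_1) + 2h(t_2) + 2h(t_3) + h(t_4)].
Sum ≈ 2.1419.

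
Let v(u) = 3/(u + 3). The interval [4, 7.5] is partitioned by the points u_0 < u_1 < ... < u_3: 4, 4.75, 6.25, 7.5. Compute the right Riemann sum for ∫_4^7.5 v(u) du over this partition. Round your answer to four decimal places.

1.1340

Subinterval widths: 0.75, 1.5, 1.25.
Right endpoints: 4.75, 6.25, 7.5.
v(4.75) = 12/31, v(6.25) = 12/37, v(7.5) = 2/7.
Sum = Σ Δu_i · v(u_i).
Sum ≈ 1.1340.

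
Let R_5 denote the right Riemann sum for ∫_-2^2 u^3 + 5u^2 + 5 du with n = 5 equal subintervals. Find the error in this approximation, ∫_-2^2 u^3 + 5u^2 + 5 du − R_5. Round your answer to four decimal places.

-8.5333

Exact integral: ∫_-2^2 f(u) du ≈ 46.666667.
R_5 = 55.2.
Error ≈ 46.666667 − 55.2 ≈ -8.5333.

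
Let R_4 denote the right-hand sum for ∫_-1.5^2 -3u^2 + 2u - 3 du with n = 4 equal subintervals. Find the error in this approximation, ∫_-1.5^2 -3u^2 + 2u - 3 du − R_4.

0.57421875

Exact integral: ∫_-1.5^2 f(u) du = -20.125.
R_4 = -20.69921875.
Error = -20.125 − (-20.69921875) = 0.57421875.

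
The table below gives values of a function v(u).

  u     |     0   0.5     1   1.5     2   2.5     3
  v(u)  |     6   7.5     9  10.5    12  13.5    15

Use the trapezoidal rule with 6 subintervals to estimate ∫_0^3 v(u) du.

31.5

Δu = 0.5.
T_6 = (0.5/2)·[6 + 2·7.5 + 2·9 + 2·10.5 + 2·12 + 2·13.5 + 15] = 31.5.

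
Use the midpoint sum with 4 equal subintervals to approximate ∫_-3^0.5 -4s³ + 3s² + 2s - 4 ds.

Δs = (0.5 − (-3))/4 = 0.875.
Midpoints: -2.5625, -1.6875, -0.8125, 0.0625.
f(-2.5625) = 79749/1024, f(-1.6875) = 20879/1024, f(-0.8125) = -1535/1024, f(0.0625) = -3957/1024.
Sum = Δs · [f(-2.5625) + f(-1.6875) + f(-0.8125) + f(0.0625)].
Sum = 81.29296875.

81.29296875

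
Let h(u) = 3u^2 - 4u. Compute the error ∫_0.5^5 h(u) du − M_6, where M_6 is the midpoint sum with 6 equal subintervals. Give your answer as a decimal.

0.6328125

Exact integral: ∫_0.5^5 h(u) du = 75.375.
M_6 = 74.7421875.
Error = 75.375 − 74.7421875 = 0.6328125.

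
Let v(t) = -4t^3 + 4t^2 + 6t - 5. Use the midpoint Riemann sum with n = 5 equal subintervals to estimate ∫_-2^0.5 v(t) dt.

Δt = (0.5 − (-2))/5 = 0.5.
Midpoints: -1.75, -1.25, -0.75, -0.25, 0.25.
v(-1.75) = 18.1875, v(-1.25) = 1.5625, v(-0.75) = -5.5625, v(-0.25) = -6.1875, v(0.25) = -3.3125.
Sum = Δt · [v(-1.75) + v(-1.25) + v(-0.75) + v(-0.25) + v(0.25)].
Sum = 2.34375.

2.34375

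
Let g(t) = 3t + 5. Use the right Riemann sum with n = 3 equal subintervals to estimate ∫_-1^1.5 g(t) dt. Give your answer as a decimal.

Δt = (1.5 − (-1))/3 = 5/6.
Right endpoints: -1/6, 2/3, 1.5.
g(-1/6) = 4.5, g(2/3) = 7, g(1.5) = 9.5.
Sum = Δt · [g(-1/6) + g(2/3) + g(1.5)].
Sum = 17.5.

17.5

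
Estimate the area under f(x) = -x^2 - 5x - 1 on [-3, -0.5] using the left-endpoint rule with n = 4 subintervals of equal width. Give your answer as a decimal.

11.42578125

Δx = (-0.5 − (-3))/4 = 0.625.
Left endpoints: -3, -2.375, -1.75, -1.125.
f(-3) = 5, f(-2.375) = 5.234375, f(-1.75) = 4.6875, f(-1.125) = 3.359375.
Sum = Δx · [f(-3) + f(-2.375) + f(-1.75) + f(-1.125)].
Sum = 11.42578125.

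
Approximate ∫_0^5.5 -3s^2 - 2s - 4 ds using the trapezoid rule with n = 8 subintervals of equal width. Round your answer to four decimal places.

-219.9248

Δs = (5.5 − 0)/8 = 0.6875.
f(0) = -4, f(0.6875) = -6.79296875, f(1.375) = -12.421875, f(2.0625) = -20.88671875, f(2.75) = -32.1875, f(3.4375) = -46.32421875, f(4.125) = -63.296875, f(4.8125) = -83.10546875, f(5.5) = -105.75.
T_8 = (Δs/2)·[f(s_0) + 2f(s_1) + ... + 2f(s_{7}) + f(s_8)].
Sum ≈ -219.9248.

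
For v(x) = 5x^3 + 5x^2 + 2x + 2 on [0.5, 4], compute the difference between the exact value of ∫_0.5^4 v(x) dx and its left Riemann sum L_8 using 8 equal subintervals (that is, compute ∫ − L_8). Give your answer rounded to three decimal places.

Exact integral: ∫_0.5^4 v(x) dx ≈ 449.13021.
L_8 ≈ 364.83569.
Error ≈ 449.13021 − 364.83569 ≈ 84.295.

84.295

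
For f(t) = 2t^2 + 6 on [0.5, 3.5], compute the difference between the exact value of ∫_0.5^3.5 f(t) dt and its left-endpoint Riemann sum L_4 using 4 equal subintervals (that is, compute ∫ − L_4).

Exact integral: ∫_0.5^3.5 f(t) dt = 46.5.
L_4 = 38.0625.
Error = 46.5 − 38.0625 = 8.4375.

8.4375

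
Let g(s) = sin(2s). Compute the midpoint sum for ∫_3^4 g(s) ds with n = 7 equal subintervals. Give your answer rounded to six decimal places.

Δs = (4 − 3)/7 = 1/7.
Midpoints: 43/14, 45/14, 47/14, 3.5, 51/14, 53/14, 55/14.
g(43/14) ≈ -0.139868, g(45/14) ≈ 0.144874, g(47/14) ≈ 0.417871, g(3.5) ≈ 0.656987, g(51/14) ≈ 0.842835, g(53/14) ≈ 0.960347, g(55/14) ≈ 0.999995.
Sum = Δs · [g(43/14) + g(45/14) + g(47/14) + ...].
Sum ≈ 0.554720.

0.554720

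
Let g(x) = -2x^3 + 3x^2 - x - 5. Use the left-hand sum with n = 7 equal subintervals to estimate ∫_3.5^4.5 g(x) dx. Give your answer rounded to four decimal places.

-85.5714

Δx = (4.5 − 3.5)/7 = 1/7.
Left endpoints: 3.5, 51/14, 53/14, 55/14, 57/14, 59/14, 61/14.
g(3.5) = -57.5, g(51/14) = -22472/343, g(53/14) = -50971/686, g(55/14) = -28775/343, g(57/14) = -64705/686, g(59/14) = -36230/343, g(61/14) = -80839/686.
Sum = Δx · [g(3.5) + g(51/14) + g(53/14) + ...].
Sum ≈ -85.5714.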